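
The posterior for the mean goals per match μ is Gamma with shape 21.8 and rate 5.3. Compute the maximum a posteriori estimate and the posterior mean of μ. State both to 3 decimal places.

Mode = (α−1)/β = 20.8/5.3 = 3.925.
Mean = α/β = 21.8/5.3 = 4.113.

MAP = 3.925; posterior mean = 4.113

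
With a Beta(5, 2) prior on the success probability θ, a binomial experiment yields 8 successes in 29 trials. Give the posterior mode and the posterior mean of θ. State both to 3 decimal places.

Posterior: Beta(5+8, 2+21) = Beta(13, 23).
Mode = (13−1)/(13+23−2) = 12/34 = 0.353.
Mean = 13/(13+23) = 13/36 = 0.361.
Mean > mode: the posterior has a right tail.

MAP: 0.353. Posterior mean: 0.361.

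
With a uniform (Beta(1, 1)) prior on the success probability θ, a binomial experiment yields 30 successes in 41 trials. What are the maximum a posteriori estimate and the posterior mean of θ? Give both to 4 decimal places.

maximum a posteriori estimate = 0.7317, posterior mean = 0.7209

Posterior: Beta(1+30, 1+11) = Beta(31, 12).
Mode = (31−1)/(31+12−2) = 30/41 = 0.7317.
With a flat prior the MAP equals the MLE, 30/41.
Mean = 31/(31+12) = 31/43 = 0.7209.
Mode > mean: the posterior has a left tail.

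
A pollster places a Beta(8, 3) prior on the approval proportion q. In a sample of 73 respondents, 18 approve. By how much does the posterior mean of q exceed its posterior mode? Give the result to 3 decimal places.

Posterior: Beta(8+18, 3+55) = Beta(26, 58).
Mode = (26−1)/(26+58−2) = 25/82 = 0.305.
Mean = 26/(26+58) = 26/84 = 0.310.
Difference = 0.310 − 0.305 = 0.005.
Mean > mode: the posterior has a right tail.

0.005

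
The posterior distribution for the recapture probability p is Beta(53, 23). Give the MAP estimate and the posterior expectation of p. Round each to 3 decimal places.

Mode = (53−1)/(53+23−2) = 52/74 = 0.703.
Mean = 53/(53+23) = 53/76 = 0.697.

MAP estimate = 0.703, posterior expectation = 0.697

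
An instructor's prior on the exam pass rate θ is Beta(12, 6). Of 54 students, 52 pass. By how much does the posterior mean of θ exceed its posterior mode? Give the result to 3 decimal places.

-0.011

Posterior: Beta(12+52, 6+2) = Beta(64, 8).
Mode = (64−1)/(64+8−2) = 63/70 = 0.900.
Mean = 64/(64+8) = 64/72 = 0.889.
Difference = 0.889 − 0.900 = -0.011.
Mode > mean: the posterior has a left tail.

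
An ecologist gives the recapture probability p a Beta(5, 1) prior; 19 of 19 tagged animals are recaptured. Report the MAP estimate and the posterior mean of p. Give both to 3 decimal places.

MAP = 1.000, posterior mean = 0.960

Posterior: Beta(5+19, 1+0) = Beta(24, 1).
Since β = 1 ≤ 1 and α > 1, the Beta density is monotone increasing on [0,1]; the mode is at 1.
Mean = 24/(24+1) = 0.960.
Left-skewed posterior ⇒ mean < mode.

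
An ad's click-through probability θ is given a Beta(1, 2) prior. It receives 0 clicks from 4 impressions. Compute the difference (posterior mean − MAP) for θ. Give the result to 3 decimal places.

0.143

Posterior: Beta(1+0, 2+4) = Beta(1, 6).
Since α = 1 ≤ 1 and β > 1, the Beta density is monotone decreasing on [0,1]; the mode is at 0.
Mean = 1/(1+6) = 0.143.
Difference = 0.143 − 0.000 = 0.143.
The posterior is right-skewed, so the mean exceeds the mode.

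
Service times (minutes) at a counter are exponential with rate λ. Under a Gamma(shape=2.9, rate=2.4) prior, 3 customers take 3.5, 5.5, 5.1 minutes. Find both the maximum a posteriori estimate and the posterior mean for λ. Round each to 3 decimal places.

Σ times = 14.1. Posterior: Gamma(shape = 2.9+3 = 5.9, rate = 2.4+14.1 = 16.5).
Mode = (α−1)/β = 4.9/16.5 = 0.297.
Mean = α/β = 5.9/16.5 = 0.358.

maximum a posteriori estimate = 0.297, posterior mean = 0.358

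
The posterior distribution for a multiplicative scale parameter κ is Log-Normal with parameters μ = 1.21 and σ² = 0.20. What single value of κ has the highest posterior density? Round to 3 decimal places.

2.746

Mode = exp(μ − σ²) = exp(1.01) = 2.746.
Mean = exp(μ + σ²/2) = exp(1.310) = 3.706.
This is the posterior mode — the MAP estimate.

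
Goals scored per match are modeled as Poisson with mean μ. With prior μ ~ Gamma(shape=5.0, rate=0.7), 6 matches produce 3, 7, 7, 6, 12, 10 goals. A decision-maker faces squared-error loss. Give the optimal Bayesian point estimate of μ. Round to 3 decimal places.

7.463

Σ counts = 45. Posterior: Gamma(shape = 5.0+45 = 50.0, rate = 0.7+6 = 6.7).
Mode = (α−1)/β = 49.0/6.7 = 7.313.
Mean = α/β = 50.0/6.7 = 7.463.
Squared-error loss ⇒ the optimal estimator is the posterior mean.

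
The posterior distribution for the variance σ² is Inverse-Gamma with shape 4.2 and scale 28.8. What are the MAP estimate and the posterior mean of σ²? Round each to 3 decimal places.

MAP estimate = 5.538, posterior mean = 9.000

Mode = β/(α+1) = 28.8/5.2 = 5.538.
Mean = β/(α−1) = 28.8/3.2 = 9.000.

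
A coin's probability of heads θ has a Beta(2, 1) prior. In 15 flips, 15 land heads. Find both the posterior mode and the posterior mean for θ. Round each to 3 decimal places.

Posterior: Beta(2+15, 1+0) = Beta(17, 1).
Since β = 1 ≤ 1 and α > 1, the Beta density is monotone increasing on [0,1]; the mode is at 1.
Mean = 17/(17+1) = 0.944.
Mode > mean: the posterior has a left tail.

MAP = 1.000; posterior mean = 0.944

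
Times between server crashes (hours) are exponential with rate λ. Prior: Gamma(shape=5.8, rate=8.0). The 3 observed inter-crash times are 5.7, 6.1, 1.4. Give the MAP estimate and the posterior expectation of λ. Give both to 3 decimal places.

MAP = 0.368, posterior mean = 0.415

Σ times = 13.2. Posterior: Gamma(shape = 5.8+3 = 8.8, rate = 8.0+13.2 = 21.2).
Mode = (α−1)/β = 7.8/21.2 = 0.368.
Mean = α/β = 8.8/21.2 = 0.415.
The mean is pulled above the mode by the posterior's right skew.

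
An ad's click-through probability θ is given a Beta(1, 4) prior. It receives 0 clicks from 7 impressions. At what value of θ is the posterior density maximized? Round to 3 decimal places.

Posterior: Beta(1+0, 4+7) = Beta(1, 11).
Since α = 1 ≤ 1 and β > 1, the Beta density is monotone decreasing on [0,1]; the mode is at 0.
Mean = 1/(1+11) = 0.083.
This is the posterior mode — the MAP estimate.

0.000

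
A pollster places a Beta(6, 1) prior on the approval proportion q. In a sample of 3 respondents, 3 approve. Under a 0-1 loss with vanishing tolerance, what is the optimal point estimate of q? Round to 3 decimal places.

Posterior: Beta(6+3, 1+0) = Beta(9, 1).
Since β = 1 ≤ 1 and α > 1, the Beta density is monotone increasing on [0,1]; the mode is at 1.
Mean = 9/(9+1) = 0.900.
This is the posterior mode — the MAP estimate.

1.000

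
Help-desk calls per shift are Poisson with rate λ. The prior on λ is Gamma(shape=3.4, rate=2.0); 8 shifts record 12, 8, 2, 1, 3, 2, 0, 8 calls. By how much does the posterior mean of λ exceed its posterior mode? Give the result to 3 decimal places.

Σ counts = 36. Posterior: Gamma(shape = 3.4+36 = 39.4, rate = 2.0+8 = 10.0).
Mode = (α−1)/β = 38.4/10.0 = 3.840.
Mean = α/β = 39.4/10.0 = 3.940.
Difference = 3.940 − 3.840 = 0.100.
Mean > mode: the posterior has a right tail.

0.100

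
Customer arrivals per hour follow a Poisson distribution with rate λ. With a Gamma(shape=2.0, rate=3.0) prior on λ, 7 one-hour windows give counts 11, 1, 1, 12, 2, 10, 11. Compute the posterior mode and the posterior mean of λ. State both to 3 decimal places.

MAP = 4.900; posterior mean = 5.000

Σ counts = 48. Posterior: Gamma(shape = 2.0+48 = 50.0, rate = 3.0+7 = 10.0).
Mode = (α−1)/β = 49.0/10.0 = 4.900.
Mean = α/β = 50.0/10.0 = 5.000.
Right-skewed posterior ⇒ mode < mean.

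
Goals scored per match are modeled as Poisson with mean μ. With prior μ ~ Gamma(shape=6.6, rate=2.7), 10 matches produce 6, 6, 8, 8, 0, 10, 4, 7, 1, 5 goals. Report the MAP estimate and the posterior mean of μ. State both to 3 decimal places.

Σ counts = 55. Posterior: Gamma(shape = 6.6+55 = 61.6, rate = 2.7+10 = 12.7).
Mode = (α−1)/β = 60.6/12.7 = 4.772.
Mean = α/β = 61.6/12.7 = 4.850.
Right-skewed posterior ⇒ mode < mean.

μ_MAP = 4.772, E[μ|data] = 4.850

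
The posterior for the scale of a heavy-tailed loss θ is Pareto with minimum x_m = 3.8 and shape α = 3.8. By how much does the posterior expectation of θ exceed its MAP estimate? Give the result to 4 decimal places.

1.3571

The Pareto density is strictly decreasing on [x_m, ∞), so the mode is x_m = 3.8000.
Mean = α·x_m/(α−1) = 3.8·3.8/2.8 = 5.1571.
Difference = 5.1571 − 3.8000 = 1.3571.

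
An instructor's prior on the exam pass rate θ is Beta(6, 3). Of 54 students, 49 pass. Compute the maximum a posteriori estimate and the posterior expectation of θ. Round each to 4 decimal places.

Posterior: Beta(6+49, 3+5) = Beta(55, 8).
Mode = (55−1)/(55+8−2) = 54/61 = 0.8852.
Mean = 55/(55+8) = 55/63 = 0.8730.

MAP = 0.8852, posterior mean = 0.8730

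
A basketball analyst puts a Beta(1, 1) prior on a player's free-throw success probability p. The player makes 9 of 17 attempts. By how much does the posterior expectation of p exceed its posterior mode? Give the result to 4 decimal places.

Posterior: Beta(1+9, 1+8) = Beta(10, 9).
Mode = (10−1)/(10+9−2) = 9/17 = 0.5294.
With a flat prior the MAP equals the MLE, 9/17.
Mean = 10/(10+9) = 10/19 = 0.5263.
Difference = 0.5263 − 0.5294 = -0.0031.

-0.0031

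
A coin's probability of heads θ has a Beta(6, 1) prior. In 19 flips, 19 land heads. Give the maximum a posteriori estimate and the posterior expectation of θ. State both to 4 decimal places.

Posterior: Beta(6+19, 1+0) = Beta(25, 1).
Since β = 1 ≤ 1 and α > 1, the Beta density is monotone increasing on [0,1]; the mode is at 1.
Mean = 25/(25+1) = 0.9615.

MAP = 1.0000, posterior mean = 0.9615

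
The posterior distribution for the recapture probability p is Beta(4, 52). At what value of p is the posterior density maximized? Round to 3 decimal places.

Mode = (4−1)/(4+52−2) = 3/54 = 0.056.
Mean = 4/(4+52) = 4/56 = 0.071.
This is the posterior mode — the MAP estimate.

0.056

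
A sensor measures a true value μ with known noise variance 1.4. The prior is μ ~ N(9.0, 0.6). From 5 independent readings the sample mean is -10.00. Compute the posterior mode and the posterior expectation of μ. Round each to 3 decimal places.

Posterior for μ is Normal. Precision-weighted mean: (1/0.6·9.0 + 5/1.4·-10.00) / (1/0.6 + 5/1.4) = -3.955.
A Normal posterior is symmetric, so mode = mean.

MAP = -3.955, posterior mean = -3.955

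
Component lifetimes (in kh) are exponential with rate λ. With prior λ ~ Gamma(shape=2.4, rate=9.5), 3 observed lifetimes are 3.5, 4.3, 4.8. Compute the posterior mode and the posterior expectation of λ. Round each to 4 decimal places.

λ_MAP = 0.1991, E[λ|data] = 0.2443

Σ times = 12.6. Posterior: Gamma(shape = 2.4+3 = 5.4, rate = 9.5+12.6 = 22.1).
Mode = (α−1)/β = 4.4/22.1 = 0.1991.
Mean = α/β = 5.4/22.1 = 0.2443.
Mean > mode: the posterior has a right tail.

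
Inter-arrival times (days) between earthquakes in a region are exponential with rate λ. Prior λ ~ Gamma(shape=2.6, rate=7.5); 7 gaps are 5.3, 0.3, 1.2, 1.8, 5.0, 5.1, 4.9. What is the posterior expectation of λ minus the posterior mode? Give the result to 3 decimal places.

0.032

Σ times = 23.6. Posterior: Gamma(shape = 2.6+7 = 9.6, rate = 7.5+23.6 = 31.1).
Mode = (α−1)/β = 8.6/31.1 = 0.277.
Mean = α/β = 9.6/31.1 = 0.309.
Difference = 0.309 − 0.277 = 0.032.
The posterior is right-skewed, so the mean exceeds the mode.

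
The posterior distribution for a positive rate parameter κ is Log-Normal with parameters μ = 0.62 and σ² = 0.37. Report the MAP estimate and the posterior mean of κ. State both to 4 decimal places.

MAP = 1.2840, posterior mean = 2.2367

Mode = exp(μ − σ²) = exp(0.25) = 1.2840.
Mean = exp(μ + σ²/2) = exp(0.805) = 2.2367.
The posterior is right-skewed, so the mean exceeds the mode.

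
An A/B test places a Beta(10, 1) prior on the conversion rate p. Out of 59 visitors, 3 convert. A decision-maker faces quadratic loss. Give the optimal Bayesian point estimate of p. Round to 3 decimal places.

0.186

Posterior: Beta(10+3, 1+56) = Beta(13, 57).
Mode = (13−1)/(13+57−2) = 12/68 = 0.176.
Mean = 13/(13+57) = 13/70 = 0.186.
Quadratic loss ⇒ the optimal estimator is the posterior mean.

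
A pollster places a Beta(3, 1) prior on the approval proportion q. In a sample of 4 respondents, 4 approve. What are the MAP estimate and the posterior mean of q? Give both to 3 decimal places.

MAP: 1.000. Posterior mean: 0.875.

Posterior: Beta(3+4, 1+0) = Beta(7, 1).
Since β = 1 ≤ 1 and α > 1, the Beta density is monotone increasing on [0,1]; the mode is at 1.
Mean = 7/(7+1) = 0.875.
The mean is pulled below the mode by the posterior's left skew.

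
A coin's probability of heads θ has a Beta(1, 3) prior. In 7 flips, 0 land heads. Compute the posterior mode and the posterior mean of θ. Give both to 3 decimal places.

MAP: 0.000. Posterior mean: 0.091.

Posterior: Beta(1+0, 3+7) = Beta(1, 10).
Since α = 1 ≤ 1 and β > 1, the Beta density is monotone decreasing on [0,1]; the mode is at 0.
Mean = 1/(1+10) = 0.091.
The posterior is right-skewed, so the mean exceeds the mode.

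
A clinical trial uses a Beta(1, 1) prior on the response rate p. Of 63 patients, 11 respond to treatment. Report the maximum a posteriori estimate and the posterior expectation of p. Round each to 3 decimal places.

p_MAP = 0.175, E[p|data] = 0.185

Posterior: Beta(1+11, 1+52) = Beta(12, 53).
Mode = (12−1)/(12+53−2) = 11/63 = 0.175.
With a flat prior the MAP equals the MLE, 11/63.
Mean = 12/(12+53) = 12/65 = 0.185.
The mean is pulled above the mode by the posterior's right skew.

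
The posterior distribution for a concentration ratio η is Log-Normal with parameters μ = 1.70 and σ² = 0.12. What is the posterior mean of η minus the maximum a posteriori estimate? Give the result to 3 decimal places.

0.957

Mode = exp(μ − σ²) = exp(1.58) = 4.855.
Mean = exp(μ + σ²/2) = exp(1.760) = 5.812.
Difference = 5.812 − 4.855 = 0.957.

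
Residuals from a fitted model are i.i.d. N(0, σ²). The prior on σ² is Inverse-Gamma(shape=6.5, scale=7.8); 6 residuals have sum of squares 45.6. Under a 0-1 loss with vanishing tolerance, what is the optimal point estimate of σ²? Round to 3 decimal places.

Posterior: Inverse-Gamma(shape = 6.5+6/2 = 9.5, scale = 7.8+45.6/2 = 30.6).
Mode = β/(α+1) = 30.6/10.5 = 2.914.
Mean = β/(α−1) = 30.6/8.5 = 3.600.
This is the posterior mode — the MAP estimate.

2.914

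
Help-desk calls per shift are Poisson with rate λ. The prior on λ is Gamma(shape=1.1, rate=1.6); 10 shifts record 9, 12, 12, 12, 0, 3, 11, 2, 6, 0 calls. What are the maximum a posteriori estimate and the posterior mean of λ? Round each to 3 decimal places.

Σ counts = 67. Posterior: Gamma(shape = 1.1+67 = 68.1, rate = 1.6+10 = 11.6).
Mode = (α−1)/β = 67.1/11.6 = 5.784.
Mean = α/β = 68.1/11.6 = 5.871.

MAP: 5.784. Posterior mean: 5.871.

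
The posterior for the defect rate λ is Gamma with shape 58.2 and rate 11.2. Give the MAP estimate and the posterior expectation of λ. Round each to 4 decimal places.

MAP: 5.1071. Posterior mean: 5.1964.

Mode = (α−1)/β = 57.2/11.2 = 5.1071.
Mean = α/β = 58.2/11.2 = 5.1964.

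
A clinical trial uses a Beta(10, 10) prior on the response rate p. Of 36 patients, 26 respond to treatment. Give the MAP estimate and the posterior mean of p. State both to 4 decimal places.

Posterior: Beta(10+26, 10+10) = Beta(36, 20).
Mode = (36−1)/(36+20−2) = 35/54 = 0.6481.
Mean = 36/(36+20) = 36/56 = 0.6429.

p_MAP = 0.6481, E[p|data] = 0.6429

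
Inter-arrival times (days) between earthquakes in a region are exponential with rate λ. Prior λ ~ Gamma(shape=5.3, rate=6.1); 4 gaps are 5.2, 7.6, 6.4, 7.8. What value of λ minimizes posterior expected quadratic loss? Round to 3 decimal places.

Σ times = 27.0. Posterior: Gamma(shape = 5.3+4 = 9.3, rate = 6.1+27.0 = 33.1).
Mode = (α−1)/β = 8.3/33.1 = 0.251.
Mean = α/β = 9.3/33.1 = 0.281.
Quadratic loss ⇒ the optimal estimator is the posterior mean.

0.281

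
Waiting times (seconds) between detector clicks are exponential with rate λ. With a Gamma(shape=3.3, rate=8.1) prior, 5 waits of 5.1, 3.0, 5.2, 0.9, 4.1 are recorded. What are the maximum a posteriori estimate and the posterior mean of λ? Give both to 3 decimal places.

Σ times = 18.3. Posterior: Gamma(shape = 3.3+5 = 8.3, rate = 8.1+18.3 = 26.4).
Mode = (α−1)/β = 7.3/26.4 = 0.277.
Mean = α/β = 8.3/26.4 = 0.314.

MAP = 0.277, posterior mean = 0.314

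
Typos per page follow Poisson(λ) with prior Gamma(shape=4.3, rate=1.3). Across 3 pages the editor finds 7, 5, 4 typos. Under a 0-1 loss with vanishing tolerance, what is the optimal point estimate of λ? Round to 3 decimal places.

4.488

Σ counts = 16. Posterior: Gamma(shape = 4.3+16 = 20.3, rate = 1.3+3 = 4.3).
Mode = (α−1)/β = 19.3/4.3 = 4.488.
Mean = α/β = 20.3/4.3 = 4.721.
This is the posterior mode — the MAP estimate.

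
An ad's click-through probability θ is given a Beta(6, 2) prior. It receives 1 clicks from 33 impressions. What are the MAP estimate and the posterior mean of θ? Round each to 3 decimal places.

MAP = 0.154; posterior mean = 0.171

Posterior: Beta(6+1, 2+32) = Beta(7, 34).
Mode = (7−1)/(7+34−2) = 6/39 = 0.154.
Mean = 7/(7+34) = 7/41 = 0.171.
Mean > mode: the posterior has a right tail.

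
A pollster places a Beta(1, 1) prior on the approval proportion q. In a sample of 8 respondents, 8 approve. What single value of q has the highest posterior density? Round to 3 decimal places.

1.000

Posterior: Beta(1+8, 1+0) = Beta(9, 1).
Since β = 1 ≤ 1 and α > 1, the Beta density is monotone increasing on [0,1]; the mode is at 1.
Mean = 9/(9+1) = 0.900.
This is the posterior mode — the MAP estimate.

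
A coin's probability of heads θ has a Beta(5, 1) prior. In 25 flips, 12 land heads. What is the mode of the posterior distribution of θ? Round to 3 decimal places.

Posterior: Beta(5+12, 1+13) = Beta(17, 14).
Mode = (17−1)/(17+14−2) = 16/29 = 0.552.
Mean = 17/(17+14) = 17/31 = 0.548.
This is the posterior mode — the MAP estimate.

0.552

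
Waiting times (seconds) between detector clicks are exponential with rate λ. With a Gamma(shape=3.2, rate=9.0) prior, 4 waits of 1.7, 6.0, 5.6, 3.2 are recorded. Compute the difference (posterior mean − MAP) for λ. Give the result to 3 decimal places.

0.039

Σ times = 16.5. Posterior: Gamma(shape = 3.2+4 = 7.2, rate = 9.0+16.5 = 25.5).
Mode = (α−1)/β = 6.2/25.5 = 0.243.
Mean = α/β = 7.2/25.5 = 0.282.
Difference = 0.282 − 0.243 = 0.039.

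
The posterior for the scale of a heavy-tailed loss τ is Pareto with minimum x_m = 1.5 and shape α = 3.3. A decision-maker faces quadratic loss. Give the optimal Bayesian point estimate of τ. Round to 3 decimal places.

2.152

The Pareto density is strictly decreasing on [x_m, ∞), so the mode is x_m = 1.500.
Mean = α·x_m/(α−1) = 3.3·1.5/2.3 = 2.152.
Quadratic loss ⇒ the optimal estimator is the posterior mean.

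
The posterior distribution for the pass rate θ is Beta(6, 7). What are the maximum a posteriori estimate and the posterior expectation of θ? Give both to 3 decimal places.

θ_MAP = 0.455, E[θ|data] = 0.462

Mode = (6−1)/(6+7−2) = 5/11 = 0.455.
Mean = 6/(6+7) = 6/13 = 0.462.
Right-skewed posterior ⇒ mode < mean.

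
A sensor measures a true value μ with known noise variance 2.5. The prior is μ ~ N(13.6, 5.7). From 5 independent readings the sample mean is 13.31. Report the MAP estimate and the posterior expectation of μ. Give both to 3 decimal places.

Posterior for μ is Normal. Precision-weighted mean: (1/5.7·13.6 + 5/2.5·13.31) / (1/5.7 + 5/2.5) = 13.333.
A Normal posterior is symmetric, so mode = mean.

MAP = 13.333, posterior mean = 13.333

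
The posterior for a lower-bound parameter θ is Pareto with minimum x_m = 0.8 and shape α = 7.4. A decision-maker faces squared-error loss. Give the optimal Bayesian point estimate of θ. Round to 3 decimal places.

The Pareto density is strictly decreasing on [x_m, ∞), so the mode is x_m = 0.800.
Mean = α·x_m/(α−1) = 7.4·0.8/6.4 = 0.925.
Squared-error loss ⇒ the optimal estimator is the posterior mean.

0.925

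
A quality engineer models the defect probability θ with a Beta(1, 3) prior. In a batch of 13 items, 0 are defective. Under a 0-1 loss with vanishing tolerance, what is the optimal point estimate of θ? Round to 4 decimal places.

Posterior: Beta(1+0, 3+13) = Beta(1, 16).
Since α = 1 ≤ 1 and β > 1, the Beta density is monotone decreasing on [0,1]; the mode is at 0.
Mean = 1/(1+16) = 0.0588.
This is the posterior mode — the MAP estimate.

0.0000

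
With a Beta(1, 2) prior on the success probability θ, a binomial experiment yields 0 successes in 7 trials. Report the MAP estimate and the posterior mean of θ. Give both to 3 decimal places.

Posterior: Beta(1+0, 2+7) = Beta(1, 9).
Since α = 1 ≤ 1 and β > 1, the Beta density is monotone decreasing on [0,1]; the mode is at 0.
Mean = 1/(1+9) = 0.100.

MAP = 0.000; posterior mean = 0.100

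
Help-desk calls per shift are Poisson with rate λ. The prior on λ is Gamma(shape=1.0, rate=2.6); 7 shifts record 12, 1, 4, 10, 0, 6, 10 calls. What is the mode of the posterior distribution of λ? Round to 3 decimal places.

4.479

Σ counts = 43. Posterior: Gamma(shape = 1.0+43 = 44.0, rate = 2.6+7 = 9.6).
Mode = (α−1)/β = 43.0/9.6 = 4.479.
Mean = α/β = 44.0/9.6 = 4.583.
This is the posterior mode — the MAP estimate.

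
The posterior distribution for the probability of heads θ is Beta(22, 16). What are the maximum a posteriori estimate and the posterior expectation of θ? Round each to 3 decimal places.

MAP = 0.583, posterior mean = 0.579

Mode = (22−1)/(22+16−2) = 21/36 = 0.583.
Mean = 22/(22+16) = 22/38 = 0.579.
Left-skewed posterior ⇒ mean < mode.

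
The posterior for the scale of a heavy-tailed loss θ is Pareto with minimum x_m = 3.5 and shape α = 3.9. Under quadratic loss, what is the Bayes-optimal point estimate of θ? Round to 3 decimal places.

The Pareto density is strictly decreasing on [x_m, ∞), so the mode is x_m = 3.500.
Mean = α·x_m/(α−1) = 3.9·3.5/2.9 = 4.707.
Quadratic loss ⇒ the optimal estimator is the posterior mean.

4.707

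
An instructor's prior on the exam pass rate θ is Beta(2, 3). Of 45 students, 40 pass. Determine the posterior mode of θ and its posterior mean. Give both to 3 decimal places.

Posterior: Beta(2+40, 3+5) = Beta(42, 8).
Mode = (42−1)/(42+8−2) = 41/48 = 0.854.
Mean = 42/(42+8) = 42/50 = 0.840.

posterior mode = 0.854, posterior mean = 0.840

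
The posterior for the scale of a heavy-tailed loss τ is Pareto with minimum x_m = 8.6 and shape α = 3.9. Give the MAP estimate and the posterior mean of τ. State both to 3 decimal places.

τ_MAP = 8.600, E[τ|data] = 11.566

The Pareto density is strictly decreasing on [x_m, ∞), so the mode is x_m = 8.600.
Mean = α·x_m/(α−1) = 3.9·8.6/2.9 = 11.566.
The mean is pulled above the mode by the posterior's right skew.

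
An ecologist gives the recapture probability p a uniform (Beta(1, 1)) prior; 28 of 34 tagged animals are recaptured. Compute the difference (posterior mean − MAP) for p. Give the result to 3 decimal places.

Posterior: Beta(1+28, 1+6) = Beta(29, 7).
Mode = (29−1)/(29+7−2) = 28/34 = 0.824.
Mean = 29/(29+7) = 29/36 = 0.806.
Difference = 0.806 − 0.824 = -0.018.

-0.018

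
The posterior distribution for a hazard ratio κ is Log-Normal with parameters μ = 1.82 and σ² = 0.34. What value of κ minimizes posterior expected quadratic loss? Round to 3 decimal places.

7.316

Mode = exp(μ − σ²) = exp(1.48) = 4.393.
Mean = exp(μ + σ²/2) = exp(1.990) = 7.316.
Quadratic loss ⇒ the optimal estimator is the posterior mean.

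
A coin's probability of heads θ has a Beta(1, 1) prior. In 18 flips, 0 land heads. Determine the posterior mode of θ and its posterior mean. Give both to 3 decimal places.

Posterior: Beta(1+0, 1+18) = Beta(1, 19).
Since α = 1 ≤ 1 and β > 1, the Beta density is monotone decreasing on [0,1]; the mode is at 0.
Mean = 1/(1+19) = 0.050.

MAP = 0.000, posterior mean = 0.050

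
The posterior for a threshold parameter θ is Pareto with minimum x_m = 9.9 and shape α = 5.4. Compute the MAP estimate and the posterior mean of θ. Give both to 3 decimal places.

The Pareto density is strictly decreasing on [x_m, ∞), so the mode is x_m = 9.900.
Mean = α·x_m/(α−1) = 5.4·9.9/4.4 = 12.150.
Right-skewed posterior ⇒ mode < mean.

MAP = 9.900, posterior mean = 12.150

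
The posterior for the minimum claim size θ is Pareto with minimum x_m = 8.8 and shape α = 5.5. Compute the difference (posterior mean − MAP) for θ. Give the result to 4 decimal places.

1.9556

The Pareto density is strictly decreasing on [x_m, ∞), so the mode is x_m = 8.8000.
Mean = α·x_m/(α−1) = 5.5·8.8/4.5 = 10.7556.
Difference = 10.7556 − 8.8000 = 1.9556.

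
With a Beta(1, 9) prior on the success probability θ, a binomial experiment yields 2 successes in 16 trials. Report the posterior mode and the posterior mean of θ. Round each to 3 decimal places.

posterior mode = 0.083, posterior mean = 0.115

Posterior: Beta(1+2, 9+14) = Beta(3, 23).
Mode = (3−1)/(3+23−2) = 2/24 = 0.083.
Mean = 3/(3+23) = 3/26 = 0.115.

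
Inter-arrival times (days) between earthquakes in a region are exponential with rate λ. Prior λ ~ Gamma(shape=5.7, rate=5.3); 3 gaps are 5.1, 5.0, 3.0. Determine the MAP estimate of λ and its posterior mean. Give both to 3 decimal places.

Σ times = 13.1. Posterior: Gamma(shape = 5.7+3 = 8.7, rate = 5.3+13.1 = 18.4).
Mode = (α−1)/β = 7.7/18.4 = 0.418.
Mean = α/β = 8.7/18.4 = 0.473.

MAP: 0.418. Posterior mean: 0.473.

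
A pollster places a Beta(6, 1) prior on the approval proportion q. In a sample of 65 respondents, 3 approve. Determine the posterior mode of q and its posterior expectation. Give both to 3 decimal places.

Posterior: Beta(6+3, 1+62) = Beta(9, 63).
Mode = (9−1)/(9+63−2) = 8/70 = 0.114.
Mean = 9/(9+63) = 9/72 = 0.125.
Right-skewed posterior ⇒ mode < mean.

q_MAP = 0.114, E[q|data] = 0.125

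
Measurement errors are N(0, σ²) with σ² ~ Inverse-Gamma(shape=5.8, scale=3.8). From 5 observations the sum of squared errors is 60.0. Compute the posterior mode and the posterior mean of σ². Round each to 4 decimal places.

Posterior: Inverse-Gamma(shape = 5.8+5/2 = 8.3, scale = 3.8+60.0/2 = 33.8).
Mode = β/(α+1) = 33.8/9.3 = 3.6344.
Mean = β/(α−1) = 33.8/7.3 = 4.6301.

σ²_MAP = 3.6344, E[σ²|data] = 4.6301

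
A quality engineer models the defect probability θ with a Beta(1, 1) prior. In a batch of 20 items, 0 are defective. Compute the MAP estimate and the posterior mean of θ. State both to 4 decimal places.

Posterior: Beta(1+0, 1+20) = Beta(1, 21).
Since α = 1 ≤ 1 and β > 1, the Beta density is monotone decreasing on [0,1]; the mode is at 0.
Mean = 1/(1+21) = 0.0455.

MAP estimate = 0.0000, posterior mean = 0.0455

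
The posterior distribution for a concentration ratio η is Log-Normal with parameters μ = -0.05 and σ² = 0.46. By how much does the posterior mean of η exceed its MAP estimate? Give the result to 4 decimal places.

Mode = exp(μ − σ²) = exp(-0.51) = 0.6005.
Mean = exp(μ + σ²/2) = exp(0.180) = 1.1972.
Difference = 1.1972 − 0.6005 = 0.5967.

0.5967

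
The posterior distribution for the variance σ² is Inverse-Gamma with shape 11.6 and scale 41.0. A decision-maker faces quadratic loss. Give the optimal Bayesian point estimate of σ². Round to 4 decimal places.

3.8679

Mode = β/(α+1) = 41.0/12.6 = 3.2540.
Mean = β/(α−1) = 41.0/10.6 = 3.8679.
Quadratic loss ⇒ the optimal estimator is the posterior mean.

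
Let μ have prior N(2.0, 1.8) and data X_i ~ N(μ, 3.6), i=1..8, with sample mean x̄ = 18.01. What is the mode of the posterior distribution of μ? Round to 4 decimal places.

Posterior for μ is Normal. Precision-weighted mean: (1/1.8·2.0 + 8/3.6·18.01) / (1/1.8 + 8/3.6) = 14.8080.
A Normal posterior is symmetric, so mode = mean.
This is the posterior mode — the MAP estimate.

14.8080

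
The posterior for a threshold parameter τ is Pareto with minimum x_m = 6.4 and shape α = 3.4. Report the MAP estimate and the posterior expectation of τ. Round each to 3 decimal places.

MAP = 6.400; posterior mean = 9.067

The Pareto density is strictly decreasing on [x_m, ∞), so the mode is x_m = 6.400.
Mean = α·x_m/(α−1) = 3.4·6.4/2.4 = 9.067.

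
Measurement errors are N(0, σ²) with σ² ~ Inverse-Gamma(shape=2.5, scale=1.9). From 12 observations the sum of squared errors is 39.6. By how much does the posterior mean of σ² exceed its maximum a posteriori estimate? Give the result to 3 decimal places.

Posterior: Inverse-Gamma(shape = 2.5+12/2 = 8.5, scale = 1.9+39.6/2 = 21.7).
Mode = β/(α+1) = 21.7/9.5 = 2.284.
Mean = β/(α−1) = 21.7/7.5 = 2.893.
Difference = 2.893 − 2.284 = 0.609.

0.609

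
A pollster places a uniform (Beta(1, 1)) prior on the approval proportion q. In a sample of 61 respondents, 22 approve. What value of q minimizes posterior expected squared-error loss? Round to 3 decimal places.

Posterior: Beta(1+22, 1+39) = Beta(23, 40).
Mode = (23−1)/(23+40−2) = 22/61 = 0.361.
With a flat prior the MAP equals the MLE, 22/61.
Mean = 23/(23+40) = 23/63 = 0.365.
Squared-error loss ⇒ the optimal estimator is the posterior mean.

0.365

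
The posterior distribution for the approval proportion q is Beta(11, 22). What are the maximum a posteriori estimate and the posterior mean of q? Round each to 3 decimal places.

Mode = (11−1)/(11+22−2) = 10/31 = 0.323.
Mean = 11/(11+22) = 11/33 = 0.333.

MAP = 0.323, posterior mean = 0.333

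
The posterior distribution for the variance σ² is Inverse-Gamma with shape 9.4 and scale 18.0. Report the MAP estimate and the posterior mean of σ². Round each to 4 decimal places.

MAP estimate = 1.7308, posterior mean = 2.1429

Mode = β/(α+1) = 18.0/10.4 = 1.7308.
Mean = β/(α−1) = 18.0/8.4 = 2.1429.
The mean is pulled above the mode by the posterior's right skew.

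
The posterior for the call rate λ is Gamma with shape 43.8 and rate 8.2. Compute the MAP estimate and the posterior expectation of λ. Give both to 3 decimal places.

Mode = (α−1)/β = 42.8/8.2 = 5.220.
Mean = α/β = 43.8/8.2 = 5.341.
The mean is pulled above the mode by the posterior's right skew.

MAP = 5.220, posterior mean = 5.341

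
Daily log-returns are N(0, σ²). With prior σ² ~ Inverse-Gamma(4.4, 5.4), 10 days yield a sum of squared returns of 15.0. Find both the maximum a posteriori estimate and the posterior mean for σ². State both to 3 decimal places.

Posterior: Inverse-Gamma(shape = 4.4+10/2 = 9.4, scale = 5.4+15.0/2 = 12.9).
Mode = β/(α+1) = 12.9/10.4 = 1.240.
Mean = β/(α−1) = 12.9/8.4 = 1.536.

MAP = 1.240; posterior mean = 1.536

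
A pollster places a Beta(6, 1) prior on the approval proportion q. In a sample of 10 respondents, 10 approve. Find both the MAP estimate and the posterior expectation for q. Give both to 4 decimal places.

MAP estimate = 1.0000, posterior expectation = 0.9412

Posterior: Beta(6+10, 1+0) = Beta(16, 1).
Since β = 1 ≤ 1 and α > 1, the Beta density is monotone increasing on [0,1]; the mode is at 1.
Mean = 16/(16+1) = 0.9412.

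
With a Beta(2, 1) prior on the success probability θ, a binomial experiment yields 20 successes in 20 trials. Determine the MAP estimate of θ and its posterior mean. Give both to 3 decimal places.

MAP = 1.000; posterior mean = 0.957

Posterior: Beta(2+20, 1+0) = Beta(22, 1).
Since β = 1 ≤ 1 and α > 1, the Beta density is monotone increasing on [0,1]; the mode is at 1.
Mean = 22/(22+1) = 0.957.
The posterior is left-skewed, so the mode exceeds the mean.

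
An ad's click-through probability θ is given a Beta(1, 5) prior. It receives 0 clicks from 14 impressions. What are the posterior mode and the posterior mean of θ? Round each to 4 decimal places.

Posterior: Beta(1+0, 5+14) = Beta(1, 19).
Since α = 1 ≤ 1 and β > 1, the Beta density is monotone decreasing on [0,1]; the mode is at 0.
Mean = 1/(1+19) = 0.0500.
Mean > mode: the posterior has a right tail.

θ_MAP = 0.0000, E[θ|data] = 0.0500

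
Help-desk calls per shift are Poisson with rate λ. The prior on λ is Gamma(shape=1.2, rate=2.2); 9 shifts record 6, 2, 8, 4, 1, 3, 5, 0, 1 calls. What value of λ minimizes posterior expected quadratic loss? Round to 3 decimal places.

2.786

Σ counts = 30. Posterior: Gamma(shape = 1.2+30 = 31.2, rate = 2.2+9 = 11.2).
Mode = (α−1)/β = 30.2/11.2 = 2.696.
Mean = α/β = 31.2/11.2 = 2.786.
Quadratic loss ⇒ the optimal estimator is the posterior mean.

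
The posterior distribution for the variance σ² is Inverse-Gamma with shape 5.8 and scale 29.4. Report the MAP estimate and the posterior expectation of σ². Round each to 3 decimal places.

MAP = 4.324, posterior mean = 6.125

Mode = β/(α+1) = 29.4/6.8 = 4.324.
Mean = β/(α−1) = 29.4/4.8 = 6.125.
The mean is pulled above the mode by the posterior's right skew.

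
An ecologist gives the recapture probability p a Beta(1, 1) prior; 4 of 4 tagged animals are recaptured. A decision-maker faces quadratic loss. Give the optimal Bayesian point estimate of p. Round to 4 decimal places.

Posterior: Beta(1+4, 1+0) = Beta(5, 1).
Since β = 1 ≤ 1 and α > 1, the Beta density is monotone increasing on [0,1]; the mode is at 1.
Mean = 5/(5+1) = 0.8333.
Quadratic loss ⇒ the optimal estimator is the posterior mean.

0.8333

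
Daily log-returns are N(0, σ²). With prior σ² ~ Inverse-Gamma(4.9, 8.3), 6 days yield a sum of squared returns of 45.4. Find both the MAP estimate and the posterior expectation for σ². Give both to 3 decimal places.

MAP: 3.483. Posterior mean: 4.493.

Posterior: Inverse-Gamma(shape = 4.9+6/2 = 7.9, scale = 8.3+45.4/2 = 31.0).
Mode = β/(α+1) = 31.0/8.9 = 3.483.
Mean = β/(α−1) = 31.0/6.9 = 4.493.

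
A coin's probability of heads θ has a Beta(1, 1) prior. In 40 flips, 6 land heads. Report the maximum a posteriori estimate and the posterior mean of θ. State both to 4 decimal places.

Posterior: Beta(1+6, 1+34) = Beta(7, 35).
Mode = (7−1)/(7+35−2) = 6/40 = 0.1500.
With a flat prior the MAP equals the MLE, 6/40.
Mean = 7/(7+35) = 7/42 = 0.1667.

MAP = 0.1500, posterior mean = 0.1667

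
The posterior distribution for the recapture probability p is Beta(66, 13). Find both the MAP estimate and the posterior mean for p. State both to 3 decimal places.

MAP = 0.844, posterior mean = 0.835

Mode = (66−1)/(66+13−2) = 65/77 = 0.844.
Mean = 66/(66+13) = 66/79 = 0.835.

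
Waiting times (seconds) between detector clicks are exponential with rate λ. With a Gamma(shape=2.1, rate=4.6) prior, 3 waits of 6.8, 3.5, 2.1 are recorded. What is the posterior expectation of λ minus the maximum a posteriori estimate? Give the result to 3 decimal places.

Σ times = 12.4. Posterior: Gamma(shape = 2.1+3 = 5.1, rate = 4.6+12.4 = 17.0).
Mode = (α−1)/β = 4.1/17.0 = 0.241.
Mean = α/β = 5.1/17.0 = 0.300.
Difference = 0.300 − 0.241 = 0.059.
The mean is pulled above the mode by the posterior's right skew.

0.059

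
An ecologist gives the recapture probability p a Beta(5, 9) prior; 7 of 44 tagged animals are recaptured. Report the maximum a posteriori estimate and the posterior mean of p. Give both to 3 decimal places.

p_MAP = 0.196, E[p|data] = 0.207

Posterior: Beta(5+7, 9+37) = Beta(12, 46).
Mode = (12−1)/(12+46−2) = 11/56 = 0.196.
Mean = 12/(12+46) = 12/58 = 0.207.
The mean is pulled above the mode by the posterior's right skew.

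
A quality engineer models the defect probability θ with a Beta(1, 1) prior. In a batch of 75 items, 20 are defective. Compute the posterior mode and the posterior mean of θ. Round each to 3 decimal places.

Posterior: Beta(1+20, 1+55) = Beta(21, 56).
Mode = (21−1)/(21+56−2) = 20/75 = 0.267.
Mean = 21/(21+56) = 21/77 = 0.273.

MAP = 0.267; posterior mean = 0.273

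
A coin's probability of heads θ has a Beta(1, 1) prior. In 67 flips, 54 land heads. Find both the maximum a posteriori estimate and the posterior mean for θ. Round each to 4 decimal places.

MAP = 0.8060; posterior mean = 0.7971

Posterior: Beta(1+54, 1+13) = Beta(55, 14).
Mode = (55−1)/(55+14−2) = 54/67 = 0.8060.
With a flat prior the MAP equals the MLE, 54/67.
Mean = 55/(55+14) = 55/69 = 0.7971.
The mean is pulled below the mode by the posterior's left skew.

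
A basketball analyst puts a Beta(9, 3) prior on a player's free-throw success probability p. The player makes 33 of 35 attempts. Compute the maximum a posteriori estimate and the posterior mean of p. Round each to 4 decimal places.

Posterior: Beta(9+33, 3+2) = Beta(42, 5).
Mode = (42−1)/(42+5−2) = 41/45 = 0.9111.
Mean = 42/(42+5) = 42/47 = 0.8936.

MAP: 0.9111. Posterior mean: 0.8936.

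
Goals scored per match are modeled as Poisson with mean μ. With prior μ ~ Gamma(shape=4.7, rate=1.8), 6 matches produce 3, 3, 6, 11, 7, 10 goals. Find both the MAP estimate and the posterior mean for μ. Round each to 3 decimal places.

Σ counts = 40. Posterior: Gamma(shape = 4.7+40 = 44.7, rate = 1.8+6 = 7.8).
Mode = (α−1)/β = 43.7/7.8 = 5.603.
Mean = α/β = 44.7/7.8 = 5.731.

μ_MAP = 5.603, E[μ|data] = 5.731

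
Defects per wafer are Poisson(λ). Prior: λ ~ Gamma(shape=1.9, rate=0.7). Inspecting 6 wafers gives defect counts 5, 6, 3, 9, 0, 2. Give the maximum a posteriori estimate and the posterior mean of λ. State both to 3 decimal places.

Σ counts = 25. Posterior: Gamma(shape = 1.9+25 = 26.9, rate = 0.7+6 = 6.7).
Mode = (α−1)/β = 25.9/6.7 = 3.866.
Mean = α/β = 26.9/6.7 = 4.015.
Mean > mode: the posterior has a right tail.

MAP = 3.866; posterior mean = 4.015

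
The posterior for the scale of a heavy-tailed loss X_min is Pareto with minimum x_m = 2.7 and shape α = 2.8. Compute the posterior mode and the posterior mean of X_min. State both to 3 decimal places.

X_min_MAP = 2.700, E[X_min|data] = 4.200

The Pareto density is strictly decreasing on [x_m, ∞), so the mode is x_m = 2.700.
Mean = α·x_m/(α−1) = 2.8·2.7/1.8 = 4.200.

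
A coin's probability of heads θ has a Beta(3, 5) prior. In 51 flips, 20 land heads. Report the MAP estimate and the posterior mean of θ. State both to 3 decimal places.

MAP estimate = 0.386, posterior mean = 0.390

Posterior: Beta(3+20, 5+31) = Beta(23, 36).
Mode = (23−1)/(23+36−2) = 22/57 = 0.386.
Mean = 23/(23+36) = 23/59 = 0.390.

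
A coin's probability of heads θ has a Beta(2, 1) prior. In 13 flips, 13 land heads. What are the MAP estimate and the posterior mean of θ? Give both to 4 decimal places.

MAP = 1.0000, posterior mean = 0.9375

Posterior: Beta(2+13, 1+0) = Beta(15, 1).
Since β = 1 ≤ 1 and α > 1, the Beta density is monotone increasing on [0,1]; the mode is at 1.
Mean = 15/(15+1) = 0.9375.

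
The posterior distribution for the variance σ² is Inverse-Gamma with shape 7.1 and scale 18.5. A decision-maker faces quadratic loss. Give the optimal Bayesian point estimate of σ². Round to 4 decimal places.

3.0328

Mode = β/(α+1) = 18.5/8.1 = 2.2840.
Mean = β/(α−1) = 18.5/6.1 = 3.0328.
Quadratic loss ⇒ the optimal estimator is the posterior mean.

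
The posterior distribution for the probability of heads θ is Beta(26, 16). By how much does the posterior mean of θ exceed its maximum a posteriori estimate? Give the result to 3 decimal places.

-0.006

Mode = (26−1)/(26+16−2) = 25/40 = 0.625.
Mean = 26/(26+16) = 26/42 = 0.619.
Difference = 0.619 − 0.625 = -0.006.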